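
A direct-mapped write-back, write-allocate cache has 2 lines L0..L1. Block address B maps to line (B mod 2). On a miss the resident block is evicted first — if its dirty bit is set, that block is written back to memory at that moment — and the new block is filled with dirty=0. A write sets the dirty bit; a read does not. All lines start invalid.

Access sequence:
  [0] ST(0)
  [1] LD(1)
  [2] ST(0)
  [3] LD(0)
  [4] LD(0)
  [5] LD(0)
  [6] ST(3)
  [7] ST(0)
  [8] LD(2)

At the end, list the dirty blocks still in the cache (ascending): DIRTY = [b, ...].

DIRTY = [3]

0: W B0 -> L0 miss  d=D]
1: R B1 -> L1 miss  d=-]
2: W B0 -> L0 hit  d=D]
3: R B0 -> L0 hit  d=D]
4: R B0 -> L0 hit  d=D]
5: R B0 -> L0 hit  d=D]
6: W B3 -> L1 miss  d=D]
7: W B0 -> L0 hit  d=D]
8: R B2 -> L0 miss wb->B0  d=-]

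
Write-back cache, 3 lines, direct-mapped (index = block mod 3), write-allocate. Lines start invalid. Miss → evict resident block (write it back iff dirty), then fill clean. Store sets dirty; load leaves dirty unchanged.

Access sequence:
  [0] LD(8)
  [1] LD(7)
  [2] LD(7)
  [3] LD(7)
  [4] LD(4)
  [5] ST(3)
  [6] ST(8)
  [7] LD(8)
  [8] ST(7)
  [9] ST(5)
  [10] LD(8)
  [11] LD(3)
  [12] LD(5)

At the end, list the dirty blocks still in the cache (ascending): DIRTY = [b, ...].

0: R B8 -> L2 miss  d=-]
1: R B7 -> L1 miss  d=-]
2: R B7 -> L1 hit  d=-]
3: R B7 -> L1 hit  d=-]
4: R B4 -> L1 miss  d=-]
5: W B3 -> L0 miss  d=D]
6: W B8 -> L2 hit  d=D]
7: R B8 -> L2 hit  d=D]
8: W B7 -> L1 miss  d=D]
9: W B5 -> L2 miss wb->B8  d=D]
10: R B8 -> L2 miss wb->B5  d=-]
11: R B3 -> L0 hit  d=D]
12: R B5 -> L2 miss  d=-]

DIRTY = [3, 7]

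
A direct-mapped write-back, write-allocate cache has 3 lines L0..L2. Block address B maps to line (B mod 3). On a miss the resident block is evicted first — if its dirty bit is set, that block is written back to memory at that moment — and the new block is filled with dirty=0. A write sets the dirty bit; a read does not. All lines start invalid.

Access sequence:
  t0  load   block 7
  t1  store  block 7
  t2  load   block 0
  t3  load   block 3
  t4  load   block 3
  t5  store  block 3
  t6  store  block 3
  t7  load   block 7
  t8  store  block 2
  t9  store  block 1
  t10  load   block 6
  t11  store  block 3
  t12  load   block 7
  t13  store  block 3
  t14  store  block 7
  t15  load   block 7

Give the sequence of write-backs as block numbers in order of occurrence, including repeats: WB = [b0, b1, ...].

WB = [7, 3, 1]

  0 | R B7 → L1 miss [-]
  1 | W B7 → L1 hit [D]
  2 | R B0 → L0 miss [-]
  3 | R B3 → L0 miss [-]
  4 | R B3 → L0 hit [-]
  5 | W B3 → L0 hit [D]
  6 | W B3 → L0 hit [D]
  7 | R B7 → L1 hit [D]
  8 | W B2 → L2 miss [D]
  9 | W B1 → L1 miss wb→B7 [D]
  10 | R B6 → L0 miss wb→B3 [-]
  11 | W B3 → L0 miss [D]
  12 | R B7 → L1 miss wb→B1 [-]
  13 | W B3 → L0 hit [D]
  14 | W B7 → L1 hit [D]
  15 | R B7 → L1 hit [D]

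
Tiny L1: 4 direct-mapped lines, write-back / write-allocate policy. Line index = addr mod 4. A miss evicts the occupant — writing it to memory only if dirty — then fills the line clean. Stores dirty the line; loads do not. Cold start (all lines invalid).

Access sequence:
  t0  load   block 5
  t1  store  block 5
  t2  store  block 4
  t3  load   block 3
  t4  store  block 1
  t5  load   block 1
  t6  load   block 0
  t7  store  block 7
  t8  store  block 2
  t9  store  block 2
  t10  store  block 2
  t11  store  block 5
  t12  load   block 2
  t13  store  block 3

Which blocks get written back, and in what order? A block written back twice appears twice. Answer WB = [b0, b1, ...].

0: R B5 → L1 miss [-]
1: W B5 → L1 hit [D]
2: W B4 → L0 miss [D]
3: R B3 → L3 miss [-]
4: W B1 → L1 miss wb→B5 [D]
5: R B1 → L1 hit [D]
6: R B0 → L0 miss wb→B4 [-]
7: W B7 → L3 miss [D]
8: W B2 → L2 miss [D]
9: W B2 → L2 hit [D]
10: W B2 → L2 hit [D]
11: W B5 → L1 miss wb→B1 [D]
12: R B2 → L2 hit [D]
13: W B3 → L3 miss wb→B7 [D]

WB = [5, 4, 1, 7]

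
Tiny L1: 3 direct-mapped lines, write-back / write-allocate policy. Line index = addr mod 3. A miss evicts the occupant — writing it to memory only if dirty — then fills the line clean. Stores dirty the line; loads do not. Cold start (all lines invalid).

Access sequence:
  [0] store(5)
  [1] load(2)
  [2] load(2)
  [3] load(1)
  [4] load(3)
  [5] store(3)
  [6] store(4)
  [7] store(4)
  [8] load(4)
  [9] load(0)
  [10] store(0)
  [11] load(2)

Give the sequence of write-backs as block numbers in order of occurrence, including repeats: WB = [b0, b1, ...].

0: W B5 → L2 miss [D]
1: R B2 → L2 miss wb→B5 [-]
2: R B2 → L2 hit [-]
3: R B1 → L1 miss [-]
4: R B3 → L0 miss [-]
5: W B3 → L0 hit [D]
6: W B4 → L1 miss [D]
7: W B4 → L1 hit [D]
8: R B4 → L1 hit [D]
9: R B0 → L0 miss wb→B3 [-]
10: W B0 → L0 hit [D]
11: R B2 → L2 hit [-]

WB = [5, 3]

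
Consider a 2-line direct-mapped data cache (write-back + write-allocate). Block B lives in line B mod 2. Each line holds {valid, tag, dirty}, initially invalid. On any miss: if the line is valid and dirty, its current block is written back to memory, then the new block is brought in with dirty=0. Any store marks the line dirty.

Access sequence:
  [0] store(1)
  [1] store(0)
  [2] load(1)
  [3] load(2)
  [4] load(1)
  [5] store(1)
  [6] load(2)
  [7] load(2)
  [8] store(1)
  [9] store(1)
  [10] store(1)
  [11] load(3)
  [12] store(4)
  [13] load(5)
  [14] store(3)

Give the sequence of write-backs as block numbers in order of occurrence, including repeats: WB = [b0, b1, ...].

WB = [0, 1]

0: W B1 → L1 miss [D]
1: W B0 → L0 miss [D]
2: R B1 → L1 hit [D]
3: R B2 → L0 miss wb→B0 [-]
4: R B1 → L1 hit [D]
5: W B1 → L1 hit [D]
6: R B2 → L0 hit [-]
7: R B2 → L0 hit [-]
8: W B1 → L1 hit [D]
9: W B1 → L1 hit [D]
10: W B1 → L1 hit [D]
11: R B3 → L1 miss wb→B1 [-]
12: W B4 → L0 miss [D]
13: R B5 → L1 miss [-]
14: W B3 → L1 miss [D]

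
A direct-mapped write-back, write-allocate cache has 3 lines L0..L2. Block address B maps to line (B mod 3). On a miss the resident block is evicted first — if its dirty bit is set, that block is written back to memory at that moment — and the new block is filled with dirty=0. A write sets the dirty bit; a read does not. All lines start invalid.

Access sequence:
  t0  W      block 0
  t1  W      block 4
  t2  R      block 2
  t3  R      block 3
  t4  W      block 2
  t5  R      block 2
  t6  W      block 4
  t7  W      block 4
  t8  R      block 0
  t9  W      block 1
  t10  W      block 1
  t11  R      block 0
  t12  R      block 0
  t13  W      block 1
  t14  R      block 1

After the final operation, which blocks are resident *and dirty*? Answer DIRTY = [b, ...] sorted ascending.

  0 | W B0 → L0 miss [D]
  1 | W B4 → L1 miss [D]
  2 | R B2 → L2 miss [-]
  3 | R B3 → L0 miss wb→B0 [-]
  4 | W B2 → L2 hit [D]
  5 | R B2 → L2 hit [D]
  6 | W B4 → L1 hit [D]
  7 | W B4 → L1 hit [D]
  8 | R B0 → L0 miss [-]
  9 | W B1 → L1 miss wb→B4 [D]
  10 | W B1 → L1 hit [D]
  11 | R B0 → L0 hit [-]
  12 | R B0 → L0 hit [-]
  13 | W B1 → L1 hit [D]
  14 | R B1 → L1 hit [D]

DIRTY = [1, 2]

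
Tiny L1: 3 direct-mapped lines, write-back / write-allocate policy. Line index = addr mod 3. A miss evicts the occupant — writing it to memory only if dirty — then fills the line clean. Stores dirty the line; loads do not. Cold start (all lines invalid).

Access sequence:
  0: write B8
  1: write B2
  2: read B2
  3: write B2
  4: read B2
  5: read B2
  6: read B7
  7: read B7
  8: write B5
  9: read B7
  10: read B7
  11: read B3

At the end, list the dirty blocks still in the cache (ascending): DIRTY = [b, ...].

DIRTY = [5]

  0 | W B8 → L2 miss [D]
  1 | W B2 → L2 miss wb→B8 [D]
  2 | R B2 → L2 hit [D]
  3 | W B2 → L2 hit [D]
  4 | R B2 → L2 hit [D]
  5 | R B2 → L2 hit [D]
  6 | R B7 → L1 miss [-]
  7 | R B7 → L1 hit [-]
  8 | W B5 → L2 miss wb→B2 [D]
  9 | R B7 → L1 hit [-]
  10 | R B7 → L1 hit [-]
  11 | R B3 → L0 miss [-]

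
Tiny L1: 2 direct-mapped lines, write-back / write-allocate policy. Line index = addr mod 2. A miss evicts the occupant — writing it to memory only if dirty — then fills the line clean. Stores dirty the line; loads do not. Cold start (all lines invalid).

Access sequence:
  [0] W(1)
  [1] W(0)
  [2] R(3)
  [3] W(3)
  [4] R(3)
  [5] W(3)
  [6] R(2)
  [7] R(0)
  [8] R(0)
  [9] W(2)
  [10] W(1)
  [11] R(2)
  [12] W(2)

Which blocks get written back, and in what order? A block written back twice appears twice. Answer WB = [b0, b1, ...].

0: W B1 -> L1 miss  d=D]
1: W B0 -> L0 miss  d=D]
2: R B3 -> L1 miss wb->B1  d=-]
3: W B3 -> L1 hit  d=D]
4: R B3 -> L1 hit  d=D]
5: W B3 -> L1 hit  d=D]
6: R B2 -> L0 miss wb->B0  d=-]
7: R B0 -> L0 miss  d=-]
8: R B0 -> L0 hit  d=-]
9: W B2 -> L0 miss  d=D]
10: W B1 -> L1 miss wb->B3  d=D]
11: R B2 -> L0 hit  d=D]
12: W B2 -> L0 hit  d=D]

WB = [1, 0, 3]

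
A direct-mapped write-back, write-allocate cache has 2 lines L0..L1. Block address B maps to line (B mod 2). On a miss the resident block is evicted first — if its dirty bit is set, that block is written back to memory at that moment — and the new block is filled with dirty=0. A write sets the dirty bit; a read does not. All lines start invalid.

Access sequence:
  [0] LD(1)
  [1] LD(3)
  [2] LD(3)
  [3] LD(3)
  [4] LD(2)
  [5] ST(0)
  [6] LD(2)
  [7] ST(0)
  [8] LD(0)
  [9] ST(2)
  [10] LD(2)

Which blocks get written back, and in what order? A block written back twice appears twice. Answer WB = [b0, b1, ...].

0: R B1 → L1 miss [-]
1: R B3 → L1 miss [-]
2: R B3 → L1 hit [-]
3: R B3 → L1 hit [-]
4: R B2 → L0 miss [-]
5: W B0 → L0 miss [D]
6: R B2 → L0 miss wb→B0 [-]
7: W B0 → L0 miss [D]
8: R B0 → L0 hit [D]
9: W B2 → L0 miss wb→B0 [D]
10: R B2 → L0 hit [D]

WB = [0, 0]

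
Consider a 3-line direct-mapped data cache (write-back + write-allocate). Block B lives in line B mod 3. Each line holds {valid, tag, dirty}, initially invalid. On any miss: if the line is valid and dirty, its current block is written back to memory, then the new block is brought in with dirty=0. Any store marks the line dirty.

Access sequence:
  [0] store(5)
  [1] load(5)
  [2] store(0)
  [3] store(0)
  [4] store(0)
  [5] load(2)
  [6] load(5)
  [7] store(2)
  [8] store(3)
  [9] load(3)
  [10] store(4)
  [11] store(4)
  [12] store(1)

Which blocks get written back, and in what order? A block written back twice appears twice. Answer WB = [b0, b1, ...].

WB = [5, 0, 4]

0: W B5 -> L2 miss  d=D]
1: R B5 -> L2 hit  d=D]
2: W B0 -> L0 miss  d=D]
3: W B0 -> L0 hit  d=D]
4: W B0 -> L0 hit  d=D]
5: R B2 -> L2 miss wb->B5  d=-]
6: R B5 -> L2 miss  d=-]
7: W B2 -> L2 miss  d=D]
8: W B3 -> L0 miss wb->B0  d=D]
9: R B3 -> L0 hit  d=D]
10: W B4 -> L1 miss  d=D]
11: W B4 -> L1 hit  d=D]
12: W B1 -> L1 miss wb->B4  d=D]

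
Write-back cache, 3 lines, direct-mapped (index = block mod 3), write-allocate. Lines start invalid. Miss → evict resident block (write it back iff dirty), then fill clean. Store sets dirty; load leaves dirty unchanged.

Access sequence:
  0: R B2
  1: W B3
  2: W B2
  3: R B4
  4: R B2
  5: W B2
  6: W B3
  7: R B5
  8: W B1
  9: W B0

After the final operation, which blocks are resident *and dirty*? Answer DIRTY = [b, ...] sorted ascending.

DIRTY = [0, 1]

0: R B2 → L2 miss [-]
1: W B3 → L0 miss [D]
2: W B2 → L2 hit [D]
3: R B4 → L1 miss [-]
4: R B2 → L2 hit [D]
5: W B2 → L2 hit [D]
6: W B3 → L0 hit [D]
7: R B5 → L2 miss wb→B2 [-]
8: W B1 → L1 miss [D]
9: W B0 → L0 miss wb→B3 [D]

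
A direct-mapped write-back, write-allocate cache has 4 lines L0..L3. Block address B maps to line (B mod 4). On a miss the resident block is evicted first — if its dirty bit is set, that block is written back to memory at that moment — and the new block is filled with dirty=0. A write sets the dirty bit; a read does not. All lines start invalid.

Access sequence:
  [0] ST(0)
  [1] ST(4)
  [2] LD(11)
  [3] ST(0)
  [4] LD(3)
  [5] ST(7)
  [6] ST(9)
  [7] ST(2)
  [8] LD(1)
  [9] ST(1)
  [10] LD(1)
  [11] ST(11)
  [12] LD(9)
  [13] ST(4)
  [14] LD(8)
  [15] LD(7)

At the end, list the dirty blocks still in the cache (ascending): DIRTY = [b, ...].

  0 | W B0 → L0 miss [D]
  1 | W B4 → L0 miss wb→B0 [D]
  2 | R B11 → L3 miss [-]
  3 | W B0 → L0 miss wb→B4 [D]
  4 | R B3 → L3 miss [-]
  5 | W B7 → L3 miss [D]
  6 | W B9 → L1 miss [D]
  7 | W B2 → L2 miss [D]
  8 | R B1 → L1 miss wb→B9 [-]
  9 | W B1 → L1 hit [D]
  10 | R B1 → L1 hit [D]
  11 | W B11 → L3 miss wb→B7 [D]
  12 | R B9 → L1 miss wb→B1 [-]
  13 | W B4 → L0 miss wb→B0 [D]
  14 | R B8 → L0 miss wb→B4 [-]
  15 | R B7 → L3 miss wb→B11 [-]

DIRTY = [2]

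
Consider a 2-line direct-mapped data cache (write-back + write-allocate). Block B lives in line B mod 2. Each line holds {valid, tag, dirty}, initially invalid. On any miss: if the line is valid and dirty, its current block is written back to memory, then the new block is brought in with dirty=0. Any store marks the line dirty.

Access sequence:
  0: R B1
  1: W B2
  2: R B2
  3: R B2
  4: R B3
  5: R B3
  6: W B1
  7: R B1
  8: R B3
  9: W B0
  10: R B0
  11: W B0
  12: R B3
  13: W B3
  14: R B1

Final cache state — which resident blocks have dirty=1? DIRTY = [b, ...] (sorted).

0: R B1 -> L1 miss  d=-]
1: W B2 -> L0 miss  d=D]
2: R B2 -> L0 hit  d=D]
3: R B2 -> L0 hit  d=D]
4: R B3 -> L1 miss  d=-]
5: R B3 -> L1 hit  d=-]
6: W B1 -> L1 miss  d=D]
7: R B1 -> L1 hit  d=D]
8: R B3 -> L1 miss wb->B1  d=-]
9: W B0 -> L0 miss wb->B2  d=D]
10: R B0 -> L0 hit  d=D]
11: W B0 -> L0 hit  d=D]
12: R B3 -> L1 hit  d=-]
13: W B3 -> L1 hit  d=D]
14: R B1 -> L1 miss wb->B3  d=-]

DIRTY = [0]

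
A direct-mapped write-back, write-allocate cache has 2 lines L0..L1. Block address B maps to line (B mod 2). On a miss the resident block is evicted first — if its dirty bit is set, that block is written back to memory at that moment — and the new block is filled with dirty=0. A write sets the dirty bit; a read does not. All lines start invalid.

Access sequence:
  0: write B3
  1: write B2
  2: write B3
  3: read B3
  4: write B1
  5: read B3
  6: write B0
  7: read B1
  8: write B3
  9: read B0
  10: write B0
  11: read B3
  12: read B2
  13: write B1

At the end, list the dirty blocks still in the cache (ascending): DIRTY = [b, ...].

DIRTY = [1]

0: W B3 -> L1 miss  d=D]
1: W B2 -> L0 miss  d=D]
2: W B3 -> L1 hit  d=D]
3: R B3 -> L1 hit  d=D]
4: W B1 -> L1 miss wb->B3  d=D]
5: R B3 -> L1 miss wb->B1  d=-]
6: W B0 -> L0 miss wb->B2  d=D]
7: R B1 -> L1 miss  d=-]
8: W B3 -> L1 miss  d=D]
9: R B0 -> L0 hit  d=D]
10: W B0 -> L0 hit  d=D]
11: R B3 -> L1 hit  d=D]
12: R B2 -> L0 miss wb->B0  d=-]
13: W B1 -> L1 miss wb->B3  d=D]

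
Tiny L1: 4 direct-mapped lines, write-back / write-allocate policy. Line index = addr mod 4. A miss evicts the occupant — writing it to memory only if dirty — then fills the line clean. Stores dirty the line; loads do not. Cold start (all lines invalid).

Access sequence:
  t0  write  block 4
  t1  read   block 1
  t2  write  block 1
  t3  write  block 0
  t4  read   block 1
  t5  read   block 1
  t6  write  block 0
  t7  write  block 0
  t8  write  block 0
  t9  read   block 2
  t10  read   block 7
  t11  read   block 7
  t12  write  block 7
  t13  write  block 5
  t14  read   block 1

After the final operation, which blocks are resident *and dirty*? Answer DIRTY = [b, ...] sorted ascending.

0: W B4 -> L0 miss  d=D]
1: R B1 -> L1 miss  d=-]
2: W B1 -> L1 hit  d=D]
3: W B0 -> L0 miss wb->B4  d=D]
4: R B1 -> L1 hit  d=D]
5: R B1 -> L1 hit  d=D]
6: W B0 -> L0 hit  d=D]
7: W B0 -> L0 hit  d=D]
8: W B0 -> L0 hit  d=D]
9: R B2 -> L2 miss  d=-]
10: R B7 -> L3 miss  d=-]
11: R B7 -> L3 hit  d=-]
12: W B7 -> L3 hit  d=D]
13: W B5 -> L1 miss wb->B1  d=D]
14: R B1 -> L1 miss wb->B5  d=-]

DIRTY = [0, 7]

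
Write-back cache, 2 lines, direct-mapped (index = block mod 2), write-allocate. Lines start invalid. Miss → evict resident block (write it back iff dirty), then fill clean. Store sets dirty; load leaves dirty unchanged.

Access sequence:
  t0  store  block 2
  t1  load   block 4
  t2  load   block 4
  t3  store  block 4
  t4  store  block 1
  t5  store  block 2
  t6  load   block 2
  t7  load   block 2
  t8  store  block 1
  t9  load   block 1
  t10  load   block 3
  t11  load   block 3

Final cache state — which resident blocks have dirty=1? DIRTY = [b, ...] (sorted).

0: W B2 → L0 miss [D]
1: R B4 → L0 miss wb→B2 [-]
2: R B4 → L0 hit [-]
3: W B4 → L0 hit [D]
4: W B1 → L1 miss [D]
5: W B2 → L0 miss wb→B4 [D]
6: R B2 → L0 hit [D]
7: R B2 → L0 hit [D]
8: W B1 → L1 hit [D]
9: R B1 → L1 hit [D]
10: R B3 → L1 miss wb→B1 [-]
11: R B3 → L1 hit [-]

DIRTY = [2]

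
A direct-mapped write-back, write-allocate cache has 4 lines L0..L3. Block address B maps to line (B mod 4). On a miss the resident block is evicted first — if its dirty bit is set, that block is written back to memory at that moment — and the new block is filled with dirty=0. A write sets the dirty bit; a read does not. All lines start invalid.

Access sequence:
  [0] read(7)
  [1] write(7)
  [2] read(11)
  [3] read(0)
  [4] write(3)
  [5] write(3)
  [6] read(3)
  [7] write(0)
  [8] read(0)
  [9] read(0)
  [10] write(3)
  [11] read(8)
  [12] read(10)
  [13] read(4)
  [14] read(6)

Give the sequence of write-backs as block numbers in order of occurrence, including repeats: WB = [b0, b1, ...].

WB = [7, 0]

  0 | R B7 → L3 miss [-]
  1 | W B7 → L3 hit [D]
  2 | R B11 → L3 miss wb→B7 [-]
  3 | R B0 → L0 miss [-]
  4 | W B3 → L3 miss [D]
  5 | W B3 → L3 hit [D]
  6 | R B3 → L3 hit [D]
  7 | W B0 → L0 hit [D]
  8 | R B0 → L0 hit [D]
  9 | R B0 → L0 hit [D]
  10 | W B3 → L3 hit [D]
  11 | R B8 → L0 miss wb→B0 [-]
  12 | R B10 → L2 miss [-]
  13 | R B4 → L0 miss [-]
  14 | R B6 → L2 miss [-]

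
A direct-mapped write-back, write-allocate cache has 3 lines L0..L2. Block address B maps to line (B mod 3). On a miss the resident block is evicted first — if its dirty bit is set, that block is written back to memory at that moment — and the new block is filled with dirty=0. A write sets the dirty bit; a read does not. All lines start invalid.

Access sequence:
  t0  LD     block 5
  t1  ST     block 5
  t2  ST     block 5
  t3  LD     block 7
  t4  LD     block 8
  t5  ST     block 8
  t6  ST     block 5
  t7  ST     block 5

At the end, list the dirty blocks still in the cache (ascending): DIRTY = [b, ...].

DIRTY = [5]

  0 | R B5 → L2 miss [-]
  1 | W B5 → L2 hit [D]
  2 | W B5 → L2 hit [D]
  3 | R B7 → L1 miss [-]
  4 | R B8 → L2 miss wb→B5 [-]
  5 | W B8 → L2 hit [D]
  6 | W B5 → L2 miss wb→B8 [D]
  7 | W B5 → L2 hit [D]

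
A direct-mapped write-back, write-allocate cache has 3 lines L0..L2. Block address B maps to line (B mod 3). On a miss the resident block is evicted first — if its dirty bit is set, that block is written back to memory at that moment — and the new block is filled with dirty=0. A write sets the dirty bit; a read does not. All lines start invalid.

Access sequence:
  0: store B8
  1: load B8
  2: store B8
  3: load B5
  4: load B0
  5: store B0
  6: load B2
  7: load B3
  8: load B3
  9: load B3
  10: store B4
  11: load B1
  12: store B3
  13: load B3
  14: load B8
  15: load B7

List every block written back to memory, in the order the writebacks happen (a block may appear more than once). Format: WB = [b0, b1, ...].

0: W B8 → L2 miss [D]
1: R B8 → L2 hit [D]
2: W B8 → L2 hit [D]
3: R B5 → L2 miss wb→B8 [-]
4: R B0 → L0 miss [-]
5: W B0 → L0 hit [D]
6: R B2 → L2 miss [-]
7: R B3 → L0 miss wb→B0 [-]
8: R B3 → L0 hit [-]
9: R B3 → L0 hit [-]
10: W B4 → L1 miss [D]
11: R B1 → L1 miss wb→B4 [-]
12: W B3 → L0 hit [D]
13: R B3 → L0 hit [D]
14: R B8 → L2 miss [-]
15: R B7 → L1 miss [-]

WB = [8, 0, 4]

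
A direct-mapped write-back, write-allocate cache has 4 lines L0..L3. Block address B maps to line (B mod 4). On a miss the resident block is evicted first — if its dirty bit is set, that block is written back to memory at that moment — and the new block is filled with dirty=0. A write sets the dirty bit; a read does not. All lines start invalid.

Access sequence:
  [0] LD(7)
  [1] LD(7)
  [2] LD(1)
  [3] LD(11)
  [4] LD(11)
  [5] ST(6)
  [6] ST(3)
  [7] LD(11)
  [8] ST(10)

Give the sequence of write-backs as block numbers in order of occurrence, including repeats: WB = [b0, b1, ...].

WB = [3, 6]

0: R B7 → L3 miss [-]
1: R B7 → L3 hit [-]
2: R B1 → L1 miss [-]
3: R B11 → L3 miss [-]
4: R B11 → L3 hit [-]
5: W B6 → L2 miss [D]
6: W B3 → L3 miss [D]
7: R B11 → L3 miss wb→B3 [-]
8: W B10 → L2 miss wb→B6 [D]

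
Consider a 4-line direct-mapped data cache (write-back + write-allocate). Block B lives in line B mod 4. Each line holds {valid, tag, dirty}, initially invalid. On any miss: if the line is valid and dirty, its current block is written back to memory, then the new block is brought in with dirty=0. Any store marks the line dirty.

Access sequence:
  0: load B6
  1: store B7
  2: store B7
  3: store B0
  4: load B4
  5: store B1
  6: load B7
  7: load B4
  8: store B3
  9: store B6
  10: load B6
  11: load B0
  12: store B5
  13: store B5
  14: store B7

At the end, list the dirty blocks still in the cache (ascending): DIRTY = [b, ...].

0: R B6 → L2 miss [-]
1: W B7 → L3 miss [D]
2: W B7 → L3 hit [D]
3: W B0 → L0 miss [D]
4: R B4 → L0 miss wb→B0 [-]
5: W B1 → L1 miss [D]
6: R B7 → L3 hit [D]
7: R B4 → L0 hit [-]
8: W B3 → L3 miss wb→B7 [D]
9: W B6 → L2 hit [D]
10: R B6 → L2 hit [D]
11: R B0 → L0 miss [-]
12: W B5 → L1 miss wb→B1 [D]
13: W B5 → L1 hit [D]
14: W B7 → L3 miss wb→B3 [D]

DIRTY = [5, 6, 7]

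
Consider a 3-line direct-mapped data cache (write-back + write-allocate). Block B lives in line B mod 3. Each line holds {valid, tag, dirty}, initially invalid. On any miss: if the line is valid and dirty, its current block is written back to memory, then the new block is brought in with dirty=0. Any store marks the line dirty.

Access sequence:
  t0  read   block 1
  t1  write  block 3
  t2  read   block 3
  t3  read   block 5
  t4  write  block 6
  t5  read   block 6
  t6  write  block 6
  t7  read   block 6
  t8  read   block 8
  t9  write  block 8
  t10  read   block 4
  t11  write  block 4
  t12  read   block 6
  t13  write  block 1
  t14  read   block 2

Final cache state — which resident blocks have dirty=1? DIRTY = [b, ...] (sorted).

0: R B1 -> L1 miss  d=-]
1: W B3 -> L0 miss  d=D]
2: R B3 -> L0 hit  d=D]
3: R B5 -> L2 miss  d=-]
4: W B6 -> L0 miss wb->B3  d=D]
5: R B6 -> L0 hit  d=D]
6: W B6 -> L0 hit  d=D]
7: R B6 -> L0 hit  d=D]
8: R B8 -> L2 miss  d=-]
9: W B8 -> L2 hit  d=D]
10: R B4 -> L1 miss  d=-]
11: W B4 -> L1 hit  d=D]
12: R B6 -> L0 hit  d=D]
13: W B1 -> L1 miss wb->B4  d=D]
14: R B2 -> L2 miss wb->B8  d=-]

DIRTY = [1, 6]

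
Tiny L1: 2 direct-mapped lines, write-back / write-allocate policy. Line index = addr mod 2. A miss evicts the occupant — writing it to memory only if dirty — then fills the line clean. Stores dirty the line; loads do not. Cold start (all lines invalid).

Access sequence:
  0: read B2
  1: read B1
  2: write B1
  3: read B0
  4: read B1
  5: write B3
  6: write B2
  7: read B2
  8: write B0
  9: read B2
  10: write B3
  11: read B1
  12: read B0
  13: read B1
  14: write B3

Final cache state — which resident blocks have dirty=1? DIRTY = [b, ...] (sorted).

0: R B2 → L0 miss [-]
1: R B1 → L1 miss [-]
2: W B1 → L1 hit [D]
3: R B0 → L0 miss [-]
4: R B1 → L1 hit [D]
5: W B3 → L1 miss wb→B1 [D]
6: W B2 → L0 miss [D]
7: R B2 → L0 hit [D]
8: W B0 → L0 miss wb→B2 [D]
9: R B2 → L0 miss wb→B0 [-]
10: W B3 → L1 hit [D]
11: R B1 → L1 miss wb→B3 [-]
12: R B0 → L0 miss [-]
13: R B1 → L1 hit [-]
14: W B3 → L1 miss [D]

DIRTY = [3]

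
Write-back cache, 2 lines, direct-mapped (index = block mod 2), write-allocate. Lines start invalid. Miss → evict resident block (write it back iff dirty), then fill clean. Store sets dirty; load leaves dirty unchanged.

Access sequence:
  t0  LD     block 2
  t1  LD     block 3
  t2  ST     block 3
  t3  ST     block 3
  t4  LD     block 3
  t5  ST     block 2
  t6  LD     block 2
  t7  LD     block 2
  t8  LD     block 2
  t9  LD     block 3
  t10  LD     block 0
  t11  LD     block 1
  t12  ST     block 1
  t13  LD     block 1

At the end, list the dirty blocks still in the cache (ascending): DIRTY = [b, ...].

DIRTY = [1]

0: R B2 → L0 miss [-]
1: R B3 → L1 miss [-]
2: W B3 → L1 hit [D]
3: W B3 → L1 hit [D]
4: R B3 → L1 hit [D]
5: W B2 → L0 hit [D]
6: R B2 → L0 hit [D]
7: R B2 → L0 hit [D]
8: R B2 → L0 hit [D]
9: R B3 → L1 hit [D]
10: R B0 → L0 miss wb→B2 [-]
11: R B1 → L1 miss wb→B3 [-]
12: W B1 → L1 hit [D]
13: R B1 → L1 hit [D]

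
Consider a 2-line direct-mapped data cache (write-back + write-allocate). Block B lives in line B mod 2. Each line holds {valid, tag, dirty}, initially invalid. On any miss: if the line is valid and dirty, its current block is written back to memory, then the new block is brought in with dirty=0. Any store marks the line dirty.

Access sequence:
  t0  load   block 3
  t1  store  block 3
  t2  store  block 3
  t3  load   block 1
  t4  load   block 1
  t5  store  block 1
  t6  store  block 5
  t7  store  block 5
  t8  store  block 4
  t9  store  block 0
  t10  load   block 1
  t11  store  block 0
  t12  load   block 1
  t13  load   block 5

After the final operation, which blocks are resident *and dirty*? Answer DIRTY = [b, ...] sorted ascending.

0: R B3 → L1 miss [-]
1: W B3 → L1 hit [D]
2: W B3 → L1 hit [D]
3: R B1 → L1 miss wb→B3 [-]
4: R B1 → L1 hit [-]
5: W B1 → L1 hit [D]
6: W B5 → L1 miss wb→B1 [D]
7: W B5 → L1 hit [D]
8: W B4 → L0 miss [D]
9: W B0 → L0 miss wb→B4 [D]
10: R B1 → L1 miss wb→B5 [-]
11: W B0 → L0 hit [D]
12: R B1 → L1 hit [-]
13: R B5 → L1 miss [-]

DIRTY = [0]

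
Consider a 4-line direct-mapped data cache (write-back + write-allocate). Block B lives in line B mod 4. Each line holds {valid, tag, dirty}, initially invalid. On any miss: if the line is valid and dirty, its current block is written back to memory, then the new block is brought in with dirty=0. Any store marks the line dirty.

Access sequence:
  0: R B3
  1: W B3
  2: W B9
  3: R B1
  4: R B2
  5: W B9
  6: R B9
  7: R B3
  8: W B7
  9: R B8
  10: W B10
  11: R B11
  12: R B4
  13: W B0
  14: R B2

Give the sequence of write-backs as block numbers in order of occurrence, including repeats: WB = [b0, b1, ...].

WB = [9, 3, 7, 10]

0: R B3 → L3 miss [-]
1: W B3 → L3 hit [D]
2: W B9 → L1 miss [D]
3: R B1 → L1 miss wb→B9 [-]
4: R B2 → L2 miss [-]
5: W B9 → L1 miss [D]
6: R B9 → L1 hit [D]
7: R B3 → L3 hit [D]
8: W B7 → L3 miss wb→B3 [D]
9: R B8 → L0 miss [-]
10: W B10 → L2 miss [D]
11: R B11 → L3 miss wb→B7 [-]
12: R B4 → L0 miss [-]
13: W B0 → L0 miss [D]
14: R B2 → L2 miss wb→B10 [-]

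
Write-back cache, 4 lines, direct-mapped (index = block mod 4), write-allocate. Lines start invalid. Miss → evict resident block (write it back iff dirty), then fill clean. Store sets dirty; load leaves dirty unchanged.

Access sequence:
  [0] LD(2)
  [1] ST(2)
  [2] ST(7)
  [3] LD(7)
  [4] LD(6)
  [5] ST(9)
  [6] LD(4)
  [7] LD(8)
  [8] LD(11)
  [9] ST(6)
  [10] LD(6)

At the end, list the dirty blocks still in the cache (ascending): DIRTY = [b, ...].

DIRTY = [6, 9]

0: R B2 → L2 miss [-]
1: W B2 → L2 hit [D]
2: W B7 → L3 miss [D]
3: R B7 → L3 hit [D]
4: R B6 → L2 miss wb→B2 [-]
5: W B9 → L1 miss [D]
6: R B4 → L0 miss [-]
7: R B8 → L0 miss [-]
8: R B11 → L3 miss wb→B7 [-]
9: W B6 → L2 hit [D]
10: R B6 → L2 hit [D]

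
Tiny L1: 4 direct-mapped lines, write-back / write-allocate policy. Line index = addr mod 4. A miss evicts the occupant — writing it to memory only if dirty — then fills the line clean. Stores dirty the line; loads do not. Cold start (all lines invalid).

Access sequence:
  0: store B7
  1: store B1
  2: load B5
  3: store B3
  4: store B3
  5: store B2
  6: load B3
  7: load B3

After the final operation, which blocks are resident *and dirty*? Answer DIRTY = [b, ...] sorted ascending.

0: W B7 -> L3 miss  d=D]
1: W B1 -> L1 miss  d=D]
2: R B5 -> L1 miss wb->B1  d=-]
3: W B3 -> L3 miss wb->B7  d=D]
4: W B3 -> L3 hit  d=D]
5: W B2 -> L2 miss  d=D]
6: R B3 -> L3 hit  d=D]
7: R B3 -> L3 hit  d=D]

DIRTY = [2, 3]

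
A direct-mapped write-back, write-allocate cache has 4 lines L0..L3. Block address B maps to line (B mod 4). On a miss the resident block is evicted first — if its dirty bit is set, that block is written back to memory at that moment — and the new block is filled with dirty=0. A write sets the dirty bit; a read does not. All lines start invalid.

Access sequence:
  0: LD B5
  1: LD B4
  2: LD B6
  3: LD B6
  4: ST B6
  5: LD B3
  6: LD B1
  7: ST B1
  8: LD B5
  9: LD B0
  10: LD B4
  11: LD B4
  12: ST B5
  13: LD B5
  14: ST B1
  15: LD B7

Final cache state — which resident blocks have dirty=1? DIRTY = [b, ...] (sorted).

0: R B5 -> L1 miss  d=-]
1: R B4 -> L0 miss  d=-]
2: R B6 -> L2 miss  d=-]
3: R B6 -> L2 hit  d=-]
4: W B6 -> L2 hit  d=D]
5: R B3 -> L3 miss  d=-]
6: R B1 -> L1 miss  d=-]
7: W B1 -> L1 hit  d=D]
8: R B5 -> L1 miss wb->B1  d=-]
9: R B0 -> L0 miss  d=-]
10: R B4 -> L0 miss  d=-]
11: R B4 -> L0 hit  d=-]
12: W B5 -> L1 hit  d=D]
13: R B5 -> L1 hit  d=D]
14: W B1 -> L1 miss wb->B5  d=D]
15: R B7 -> L3 miss  d=-]

DIRTY = [1, 6]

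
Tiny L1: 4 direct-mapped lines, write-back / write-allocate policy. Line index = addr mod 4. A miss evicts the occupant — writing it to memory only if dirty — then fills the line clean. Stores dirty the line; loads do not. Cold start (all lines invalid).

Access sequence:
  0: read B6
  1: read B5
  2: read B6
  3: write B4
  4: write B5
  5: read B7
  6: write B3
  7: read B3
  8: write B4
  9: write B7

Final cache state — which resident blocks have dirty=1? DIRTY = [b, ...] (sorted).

0: R B6 → L2 miss [-]
1: R B5 → L1 miss [-]
2: R B6 → L2 hit [-]
3: W B4 → L0 miss [D]
4: W B5 → L1 hit [D]
5: R B7 → L3 miss [-]
6: W B3 → L3 miss [D]
7: R B3 → L3 hit [D]
8: W B4 → L0 hit [D]
9: W B7 → L3 miss wb→B3 [D]

DIRTY = [4, 5, 7]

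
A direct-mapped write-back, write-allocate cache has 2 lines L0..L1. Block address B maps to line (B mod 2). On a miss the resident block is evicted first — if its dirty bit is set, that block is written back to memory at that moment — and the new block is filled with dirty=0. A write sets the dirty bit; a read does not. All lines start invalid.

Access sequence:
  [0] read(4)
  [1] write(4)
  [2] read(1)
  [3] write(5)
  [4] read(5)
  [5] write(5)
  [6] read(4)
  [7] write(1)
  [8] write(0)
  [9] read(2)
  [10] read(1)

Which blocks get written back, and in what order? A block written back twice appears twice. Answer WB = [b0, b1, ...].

  0 | R B4 → L0 miss [-]
  1 | W B4 → L0 hit [D]
  2 | R B1 → L1 miss [-]
  3 | W B5 → L1 miss [D]
  4 | R B5 → L1 hit [D]
  5 | W B5 → L1 hit [D]
  6 | R B4 → L0 hit [D]
  7 | W B1 → L1 miss wb→B5 [D]
  8 | W B0 → L0 miss wb→B4 [D]
  9 | R B2 → L0 miss wb→B0 [-]
  10 | R B1 → L1 hit [D]

WB = [5, 4, 0]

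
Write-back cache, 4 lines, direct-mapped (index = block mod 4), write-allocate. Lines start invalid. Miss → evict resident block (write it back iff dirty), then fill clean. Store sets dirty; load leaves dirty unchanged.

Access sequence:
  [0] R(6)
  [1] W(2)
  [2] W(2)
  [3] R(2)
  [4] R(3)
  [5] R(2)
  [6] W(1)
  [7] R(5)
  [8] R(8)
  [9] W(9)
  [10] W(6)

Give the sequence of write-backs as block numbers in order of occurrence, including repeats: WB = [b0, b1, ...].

WB = [1, 2]

  0 | R B6 → L2 miss [-]
  1 | W B2 → L2 miss [D]
  2 | W B2 → L2 hit [D]
  3 | R B2 → L2 hit [D]
  4 | R B3 → L3 miss [-]
  5 | R B2 → L2 hit [D]
  6 | W B1 → L1 miss [D]
  7 | R B5 → L1 miss wb→B1 [-]
  8 | R B8 → L0 miss [-]
  9 | W B9 → L1 miss [D]
  10 | W B6 → L2 miss wb→B2 [D]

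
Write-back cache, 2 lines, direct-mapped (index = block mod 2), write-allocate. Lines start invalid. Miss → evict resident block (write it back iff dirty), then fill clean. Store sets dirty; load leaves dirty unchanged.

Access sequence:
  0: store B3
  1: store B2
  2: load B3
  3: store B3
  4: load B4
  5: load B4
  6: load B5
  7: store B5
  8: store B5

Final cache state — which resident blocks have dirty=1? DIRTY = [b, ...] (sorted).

DIRTY = [5]

0: W B3 -> L1 miss  d=D]
1: W B2 -> L0 miss  d=D]
2: R B3 -> L1 hit  d=D]
3: W B3 -> L1 hit  d=D]
4: R B4 -> L0 miss wb->B2  d=-]
5: R B4 -> L0 hit  d=-]
6: R B5 -> L1 miss wb->B3  d=-]
7: W B5 -> L1 hit  d=D]
8: W B5 -> L1 hit  d=D]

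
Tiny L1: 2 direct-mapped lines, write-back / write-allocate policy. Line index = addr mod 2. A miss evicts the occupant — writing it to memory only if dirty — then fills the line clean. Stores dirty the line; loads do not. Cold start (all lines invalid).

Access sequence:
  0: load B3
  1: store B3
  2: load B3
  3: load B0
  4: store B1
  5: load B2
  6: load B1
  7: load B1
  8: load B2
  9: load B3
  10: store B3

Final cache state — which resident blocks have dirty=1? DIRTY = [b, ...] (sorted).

DIRTY = [3]

  0 | R B3 → L1 miss [-]
  1 | W B3 → L1 hit [D]
  2 | R B3 → L1 hit [D]
  3 | R B0 → L0 miss [-]
  4 | W B1 → L1 miss wb→B3 [D]
  5 | R B2 → L0 miss [-]
  6 | R B1 → L1 hit [D]
  7 | R B1 → L1 hit [D]
  8 | R B2 → L0 hit [-]
  9 | R B3 → L1 miss wb→B1 [-]
  10 | W B3 → L1 hit [D]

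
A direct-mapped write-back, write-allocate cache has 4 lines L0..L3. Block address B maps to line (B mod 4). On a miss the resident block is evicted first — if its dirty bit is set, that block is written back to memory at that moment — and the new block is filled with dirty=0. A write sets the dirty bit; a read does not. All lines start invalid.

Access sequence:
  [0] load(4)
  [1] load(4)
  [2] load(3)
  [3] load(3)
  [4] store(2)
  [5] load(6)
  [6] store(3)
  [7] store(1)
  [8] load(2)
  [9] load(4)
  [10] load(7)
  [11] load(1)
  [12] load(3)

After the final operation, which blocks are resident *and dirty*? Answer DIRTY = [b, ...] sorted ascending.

DIRTY = [1]

0: R B4 → L0 miss [-]
1: R B4 → L0 hit [-]
2: R B3 → L3 miss [-]
3: R B3 → L3 hit [-]
4: W B2 → L2 miss [D]
5: R B6 → L2 miss wb→B2 [-]
6: W B3 → L3 hit [D]
7: W B1 → L1 miss [D]
8: R B2 → L2 miss [-]
9: R B4 → L0 hit [-]
10: R B7 → L3 miss wb→B3 [-]
11: R B1 → L1 hit [D]
12: R B3 → L3 miss [-]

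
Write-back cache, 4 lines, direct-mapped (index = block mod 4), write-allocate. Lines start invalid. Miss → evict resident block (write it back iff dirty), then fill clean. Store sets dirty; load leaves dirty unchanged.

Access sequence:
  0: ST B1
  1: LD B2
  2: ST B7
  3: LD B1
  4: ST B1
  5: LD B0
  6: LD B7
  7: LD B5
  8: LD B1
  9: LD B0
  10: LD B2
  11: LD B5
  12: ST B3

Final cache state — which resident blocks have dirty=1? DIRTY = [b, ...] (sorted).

DIRTY = [3]

  0 | W B1 → L1 miss [D]
  1 | R B2 → L2 miss [-]
  2 | W B7 → L3 miss [D]
  3 | R B1 → L1 hit [D]
  4 | W B1 → L1 hit [D]
  5 | R B0 → L0 miss [-]
  6 | R B7 → L3 hit [D]
  7 | R B5 → L1 miss wb→B1 [-]
  8 | R B1 → L1 miss [-]
  9 | R B0 → L0 hit [-]
  10 | R B2 → L2 hit [-]
  11 | R B5 → L1 miss [-]
  12 | W B3 → L3 miss wb→B7 [D]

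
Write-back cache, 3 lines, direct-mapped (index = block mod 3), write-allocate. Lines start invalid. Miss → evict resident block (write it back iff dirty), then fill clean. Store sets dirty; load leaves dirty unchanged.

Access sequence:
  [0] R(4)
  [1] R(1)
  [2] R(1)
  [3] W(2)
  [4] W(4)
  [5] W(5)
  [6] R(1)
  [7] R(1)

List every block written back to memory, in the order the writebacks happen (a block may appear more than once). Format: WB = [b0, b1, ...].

0: R B4 → L1 miss [-]
1: R B1 → L1 miss [-]
2: R B1 → L1 hit [-]
3: W B2 → L2 miss [D]
4: W B4 → L1 miss [D]
5: W B5 → L2 miss wb→B2 [D]
6: R B1 → L1 miss wb→B4 [-]
7: R B1 → L1 hit [-]

WB = [2, 4]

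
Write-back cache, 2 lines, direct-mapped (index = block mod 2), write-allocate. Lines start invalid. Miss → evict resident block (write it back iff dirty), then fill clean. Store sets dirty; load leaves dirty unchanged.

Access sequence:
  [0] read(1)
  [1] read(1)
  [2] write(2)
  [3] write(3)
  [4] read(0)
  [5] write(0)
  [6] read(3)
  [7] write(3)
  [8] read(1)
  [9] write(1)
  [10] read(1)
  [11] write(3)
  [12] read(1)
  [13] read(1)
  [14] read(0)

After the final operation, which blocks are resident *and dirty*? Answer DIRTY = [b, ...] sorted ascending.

  0 | R B1 → L1 miss [-]
  1 | R B1 → L1 hit [-]
  2 | W B2 → L0 miss [D]
  3 | W B3 → L1 miss [D]
  4 | R B0 → L0 miss wb→B2 [-]
  5 | W B0 → L0 hit [D]
  6 | R B3 → L1 hit [D]
  7 | W B3 → L1 hit [D]
  8 | R B1 → L1 miss wb→B3 [-]
  9 | W B1 → L1 hit [D]
  10 | R B1 → L1 hit [D]
  11 | W B3 → L1 miss wb→B1 [D]
  12 | R B1 → L1 miss wb→B3 [-]
  13 | R B1 → L1 hit [-]
  14 | R B0 → L0 hit [D]

DIRTY = [0]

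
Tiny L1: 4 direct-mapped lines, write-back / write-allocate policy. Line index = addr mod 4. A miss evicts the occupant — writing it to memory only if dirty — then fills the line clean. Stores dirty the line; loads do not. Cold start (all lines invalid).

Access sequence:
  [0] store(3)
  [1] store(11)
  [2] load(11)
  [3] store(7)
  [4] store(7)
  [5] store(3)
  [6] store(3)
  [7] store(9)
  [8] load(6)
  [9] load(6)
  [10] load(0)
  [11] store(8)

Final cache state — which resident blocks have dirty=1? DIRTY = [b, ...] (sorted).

DIRTY = [3, 8, 9]

  0 | W B3 → L3 miss [D]
  1 | W B11 → L3 miss wb→B3 [D]
  2 | R B11 → L3 hit [D]
  3 | W B7 → L3 miss wb→B11 [D]
  4 | W B7 → L3 hit [D]
  5 | W B3 → L3 miss wb→B7 [D]
  6 | W B3 → L3 hit [D]
  7 | W B9 → L1 miss [D]
  8 | R B6 → L2 miss [-]
  9 | R B6 → L2 hit [-]
  10 | R B0 → L0 miss [-]
  11 | W B8 → L0 miss [D]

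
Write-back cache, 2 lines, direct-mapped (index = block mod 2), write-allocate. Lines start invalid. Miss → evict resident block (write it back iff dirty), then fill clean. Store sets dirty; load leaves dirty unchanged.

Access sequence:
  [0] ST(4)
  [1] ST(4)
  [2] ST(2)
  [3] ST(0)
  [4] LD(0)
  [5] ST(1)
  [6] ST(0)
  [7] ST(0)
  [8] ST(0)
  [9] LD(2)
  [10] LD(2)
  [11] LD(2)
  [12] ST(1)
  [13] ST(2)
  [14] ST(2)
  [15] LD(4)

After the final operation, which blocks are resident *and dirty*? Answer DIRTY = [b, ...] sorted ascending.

DIRTY = [1]

0: W B4 -> L0 miss  d=D]
1: W B4 -> L0 hit  d=D]
2: W B2 -> L0 miss wb->B4  d=D]
3: W B0 -> L0 miss wb->B2  d=D]
4: R B0 -> L0 hit  d=D]
5: W B1 -> L1 miss  d=D]
6: W B0 -> L0 hit  d=D]
7: W B0 -> L0 hit  d=D]
8: W B0 -> L0 hit  d=D]
9: R B2 -> L0 miss wb->B0  d=-]
10: R B2 -> L0 hit  d=-]
11: R B2 -> L0 hit  d=-]
12: W B1 -> L1 hit  d=D]
13: W B2 -> L0 hit  d=D]
14: W B2 -> L0 hit  d=D]
15: R B4 -> L0 miss wb->B2  d=-]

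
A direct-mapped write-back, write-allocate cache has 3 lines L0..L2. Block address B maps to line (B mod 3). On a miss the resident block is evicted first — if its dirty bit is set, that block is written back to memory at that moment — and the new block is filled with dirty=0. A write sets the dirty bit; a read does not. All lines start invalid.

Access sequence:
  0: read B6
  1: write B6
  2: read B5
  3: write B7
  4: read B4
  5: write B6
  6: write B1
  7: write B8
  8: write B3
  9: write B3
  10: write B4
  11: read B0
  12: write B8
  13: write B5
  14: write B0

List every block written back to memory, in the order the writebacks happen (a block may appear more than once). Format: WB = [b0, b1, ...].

  0 | R B6 → L0 miss [-]
  1 | W B6 → L0 hit [D]
  2 | R B5 → L2 miss [-]
  3 | W B7 → L1 miss [D]
  4 | R B4 → L1 miss wb→B7 [-]
  5 | W B6 → L0 hit [D]
  6 | W B1 → L1 miss [D]
  7 | W B8 → L2 miss [D]
  8 | W B3 → L0 miss wb→B6 [D]
  9 | W B3 → L0 hit [D]
  10 | W B4 → L1 miss wb→B1 [D]
  11 | R B0 → L0 miss wb→B3 [-]
  12 | W B8 → L2 hit [D]
  13 | W B5 → L2 miss wb→B8 [D]
  14 | W B0 → L0 hit [D]

WB = [7, 6, 1, 3, 8]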